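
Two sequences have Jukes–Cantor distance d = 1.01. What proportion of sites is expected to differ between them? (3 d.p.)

p = (3/4)(1 − e^(−4d/3)) = 0.75 × (1 − e^(-1.346667)) = 0.75 × (1 − 0.260106) = 0.554921.

0.555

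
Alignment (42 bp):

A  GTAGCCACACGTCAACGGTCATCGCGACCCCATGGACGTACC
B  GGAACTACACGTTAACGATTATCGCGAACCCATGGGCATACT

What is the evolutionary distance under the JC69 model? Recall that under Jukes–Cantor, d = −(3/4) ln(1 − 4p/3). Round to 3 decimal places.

The sequences differ at 10 of 42 sites (2, 4, 6, 13, 18, 20, 28, 36, 38, 42), so p = 10/42 ≈ 0.238095.
d = −(3/4) ln(1 − 4p/3) = −0.75 ln(1 − 0.31746) = −0.75 ln(0.68254)
  = −0.75 × (-0.381934) = 0.286451 substitutions/site.

0.286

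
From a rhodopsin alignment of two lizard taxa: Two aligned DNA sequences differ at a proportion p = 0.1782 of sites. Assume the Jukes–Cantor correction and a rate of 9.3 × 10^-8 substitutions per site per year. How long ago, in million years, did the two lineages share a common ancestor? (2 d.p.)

1.09

d = −(3/4) ln(1 − 4p/3) = −0.75 ln(1 − 0.2376) = −0.75 ln(0.7624)
  = −0.75 × (-0.271284) = 0.203463 substitutions/site.
Under a molecular clock d = 2μt, so t = d/(2μ) = 0.203463 / (2 × 9.3 × 10^-8) = 1.09 million years.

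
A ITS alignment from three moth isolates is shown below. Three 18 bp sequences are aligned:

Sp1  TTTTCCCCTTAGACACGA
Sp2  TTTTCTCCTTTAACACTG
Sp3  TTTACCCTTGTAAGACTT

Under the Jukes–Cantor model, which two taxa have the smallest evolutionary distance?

Sp1 and Sp2

Sp1–Sp2: 5/18 differ, p = 0.278, d = 0.347.
Sp1–Sp3: 8/18 differ, p = 0.444, d = 0.673.
Sp2–Sp3: 6/18 differ, p = 0.333, d = 0.441.
The smallest distance is between Sp1 and Sp2.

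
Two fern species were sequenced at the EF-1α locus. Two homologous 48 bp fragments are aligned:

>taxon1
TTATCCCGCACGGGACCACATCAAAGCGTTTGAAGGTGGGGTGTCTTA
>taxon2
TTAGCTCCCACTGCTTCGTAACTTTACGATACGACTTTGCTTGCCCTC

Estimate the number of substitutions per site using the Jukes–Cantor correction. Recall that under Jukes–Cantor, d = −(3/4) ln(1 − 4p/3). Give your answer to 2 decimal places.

The sequences differ at 26 of 48 sites, so p = 26/48 ≈ 0.541667.
d = −(3/4) ln(1 − 4p/3) = −0.75 ln(1 − 0.722223) = −0.75 ln(0.277777)
  = −0.75 × (-1.280937) = 0.960703 substitutions/site.

0.96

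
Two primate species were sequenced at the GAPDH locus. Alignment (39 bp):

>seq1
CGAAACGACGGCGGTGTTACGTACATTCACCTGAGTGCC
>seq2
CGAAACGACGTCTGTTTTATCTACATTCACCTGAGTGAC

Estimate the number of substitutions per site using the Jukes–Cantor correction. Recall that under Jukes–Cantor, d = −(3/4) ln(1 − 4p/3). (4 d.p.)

0.1722

The sequences differ at 6 of 39 sites (11, 13, 16, 20, 21, 38), so p = 6/39 ≈ 0.153846.
d = −(3/4) ln(1 − 4p/3) = −0.75 ln(1 − 0.205128) = −0.75 ln(0.794872)
  = −0.75 × (-0.229574) = 0.172181 substitutions/site.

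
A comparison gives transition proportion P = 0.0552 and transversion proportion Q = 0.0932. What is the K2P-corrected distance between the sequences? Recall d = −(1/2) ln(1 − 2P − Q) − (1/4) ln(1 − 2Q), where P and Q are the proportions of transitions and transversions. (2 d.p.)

0.17

Under the Kimura two-parameter model, d = −½ ln(1 − 2P − Q) − ¼ ln(1 − 2Q).
1 − 2P − Q = 0.7964, giving −½ ln(0.7964) = 0.113827.
1 − 2Q = 0.8136, giving −¼ ln(0.8136) = 0.051572.
d = 0.113827 + 0.051572 = 0.165399.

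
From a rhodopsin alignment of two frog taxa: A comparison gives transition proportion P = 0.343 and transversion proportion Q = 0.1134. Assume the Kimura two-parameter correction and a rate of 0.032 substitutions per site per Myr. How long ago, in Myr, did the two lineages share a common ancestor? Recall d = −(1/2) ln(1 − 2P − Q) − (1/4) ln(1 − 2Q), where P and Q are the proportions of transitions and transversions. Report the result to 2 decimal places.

Under the Kimura two-parameter model, d = −½ ln(1 − 2P − Q) − ¼ ln(1 − 2Q).
1 − 2P − Q = 0.2006, giving −½ ln(0.2006) = 0.803221.
1 − 2Q = 0.7732, giving −¼ ln(0.7732) = 0.064304.
d = 0.803221 + 0.064304 = 0.867525.
Under a molecular clock d = 2μt, so t = d/(2μ) = 0.867525 / (2 × 0.032) = 13.56 Myr.

13.56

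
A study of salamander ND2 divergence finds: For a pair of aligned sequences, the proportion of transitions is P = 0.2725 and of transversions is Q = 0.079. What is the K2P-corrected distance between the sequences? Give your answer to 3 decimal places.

0.532

Under the Kimura two-parameter model, d = −½ ln(1 − 2P − Q) − ¼ ln(1 − 2Q).
1 − 2P − Q = 0.376, giving −½ ln(0.376) = 0.489083.
1 − 2Q = 0.842, giving −¼ ln(0.842) = 0.042994.
d = 0.489083 + 0.042994 = 0.532077.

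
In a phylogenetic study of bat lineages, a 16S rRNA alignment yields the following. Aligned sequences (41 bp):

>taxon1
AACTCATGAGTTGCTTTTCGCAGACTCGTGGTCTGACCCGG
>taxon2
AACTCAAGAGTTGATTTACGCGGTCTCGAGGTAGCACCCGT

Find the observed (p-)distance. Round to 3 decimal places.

The sequences differ at 10 of 41 positions (sites 7, 14, 18, 22, 24, 29, 33, 34, 35, 41).
p = 10/41 = 0.243902… ≈ 0.244 (to 3 d.p.).

0.244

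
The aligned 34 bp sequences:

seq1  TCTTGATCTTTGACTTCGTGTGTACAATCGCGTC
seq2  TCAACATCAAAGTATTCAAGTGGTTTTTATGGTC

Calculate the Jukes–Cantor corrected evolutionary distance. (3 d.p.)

The sequences differ at 18 of 34 sites, so p = 18/34 ≈ 0.529412.
d = −(3/4) ln(1 − 4p/3) = −0.75 ln(1 − 0.705883) = −0.75 ln(0.294117)
  = −0.75 × (-1.223778) = 0.917834 substitutions/site.

0.918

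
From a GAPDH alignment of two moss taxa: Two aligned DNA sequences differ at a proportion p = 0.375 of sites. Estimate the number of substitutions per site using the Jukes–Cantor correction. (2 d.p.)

0.52

d = −(3/4) ln(1 − 4p/3) = −0.75 ln(1 − 0.5) = −0.75 ln(0.5)
  = −0.75 × (-0.693147) = 0.519860 substitutions/site.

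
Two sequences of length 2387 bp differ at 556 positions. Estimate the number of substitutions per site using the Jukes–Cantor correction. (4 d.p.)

0.2789

p = 556/2387 ≈ 0.232928.
d = −(3/4) ln(1 − 4p/3) = −0.75 ln(1 − 0.310571) = −0.75 ln(0.689429)
  = −0.75 × (-0.371892) = 0.278919 substitutions/site.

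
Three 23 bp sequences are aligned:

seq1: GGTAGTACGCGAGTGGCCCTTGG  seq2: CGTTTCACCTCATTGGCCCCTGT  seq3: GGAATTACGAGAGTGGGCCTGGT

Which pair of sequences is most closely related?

seq1 and seq3

seq1–seq2: 10/23 differ, p = 0.435, d = 0.650.
seq1–seq3: 6/23 differ, p = 0.261, d = 0.321.
seq2–seq3: 11/23 differ, p = 0.478, d = 0.761.
The smallest distance is between seq1 and seq3.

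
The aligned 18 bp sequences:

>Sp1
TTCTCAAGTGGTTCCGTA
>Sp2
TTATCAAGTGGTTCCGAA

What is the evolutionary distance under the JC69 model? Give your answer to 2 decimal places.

The sequences differ at 2 of 18 sites (3, 17), so p = 2/18 ≈ 0.111111.
d = −(3/4) ln(1 − 4p/3) = −0.75 ln(1 − 0.148148) = −0.75 ln(0.851852)
  = −0.75 × (-0.160342) = 0.120257 substitutions/site.

0.12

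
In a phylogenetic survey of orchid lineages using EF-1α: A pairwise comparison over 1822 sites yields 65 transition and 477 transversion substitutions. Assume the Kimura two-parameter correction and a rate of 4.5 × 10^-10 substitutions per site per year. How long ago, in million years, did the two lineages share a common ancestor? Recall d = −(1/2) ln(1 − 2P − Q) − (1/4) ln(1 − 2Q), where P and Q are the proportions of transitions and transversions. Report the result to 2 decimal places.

431.08

P = 65/1822 ≈ 0.035675 and Q = 477/1822 ≈ 0.2618.
Under the Kimura two-parameter model, d = −½ ln(1 − 2P − Q) − ¼ ln(1 − 2Q).
1 − 2P − Q = 0.66685, giving −½ ln(0.66685) = 0.202595.
1 − 2Q = 0.4764, giving −¼ ln(0.4764) = 0.185374.
d = 0.202595 + 0.185374 = 0.387969.
Under a molecular clock d = 2μt, so t = d/(2μ) = 0.387969 / (2 × 4.5 × 10^-10) = 431.08 million years.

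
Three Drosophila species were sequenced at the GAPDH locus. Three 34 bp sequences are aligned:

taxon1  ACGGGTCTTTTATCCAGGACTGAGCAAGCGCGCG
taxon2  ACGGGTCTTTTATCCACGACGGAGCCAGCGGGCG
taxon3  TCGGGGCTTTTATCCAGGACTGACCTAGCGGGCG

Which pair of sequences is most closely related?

taxon1 and taxon2

taxon1–taxon2: 4/34 differ, p = 0.118, d = 0.128.
taxon1–taxon3: 5/34 differ, p = 0.147, d = 0.164.
taxon2–taxon3: 6/34 differ, p = 0.176, d = 0.201.
The smallest distance is between taxon1 and taxon2.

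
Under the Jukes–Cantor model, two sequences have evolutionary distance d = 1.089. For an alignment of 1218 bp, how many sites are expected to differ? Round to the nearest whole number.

700

Invert JC69: p = (3/4)(1 − e^(−4d/3)) = 0.75 × (1 − e^(-1.452)) = 0.75 × (1 − 0.234102) = 0.574424.
Expected differing sites = pL ≈ 0.574424 × 1218 = 699.648432 ≈ 700.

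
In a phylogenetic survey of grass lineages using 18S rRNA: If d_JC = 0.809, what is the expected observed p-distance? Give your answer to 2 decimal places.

0.49

p = (3/4)(1 − e^(−4d/3)) = 0.75 × (1 − e^(-1.078667)) = 0.75 × (1 − 0.340049) = 0.494963.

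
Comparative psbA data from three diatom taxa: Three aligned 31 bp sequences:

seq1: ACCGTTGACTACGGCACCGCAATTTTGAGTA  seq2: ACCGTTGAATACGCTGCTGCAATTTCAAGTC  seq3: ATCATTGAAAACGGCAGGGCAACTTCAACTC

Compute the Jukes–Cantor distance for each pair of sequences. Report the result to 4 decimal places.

d(seq1,seq2) = 0.3163, d(seq1,seq3) = 0.4806, d(seq2,seq3) = 0.4217

seq1–seq2: 8/31 sites differ → p ≈ 0.258065, d = −0.75 ln(1 − 0.344087) = 0.316295 ≈ 0.3163.
seq1–seq3: 11/31 sites differ → p ≈ 0.354839, d = −0.75 ln(1 − 0.473119) = 0.480585 ≈ 0.4806.
seq2–seq3: 10/31 sites differ → p ≈ 0.322581, d = −0.75 ln(1 − 0.430108) = 0.421731 ≈ 0.4217.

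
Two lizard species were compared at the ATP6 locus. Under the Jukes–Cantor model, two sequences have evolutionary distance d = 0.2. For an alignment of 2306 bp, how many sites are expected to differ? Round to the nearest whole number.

405

Invert JC69: p = (3/4)(1 − e^(−4d/3)) = 0.75 × (1 − e^(-0.266667)) = 0.75 × (1 − 0.765928) = 0.175554.
Expected differing sites = pL ≈ 0.175554 × 2306 = 404.827524 ≈ 405.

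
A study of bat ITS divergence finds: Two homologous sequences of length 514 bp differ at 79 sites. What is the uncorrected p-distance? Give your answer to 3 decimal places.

0.154

p = 79/514 = 0.153696… ≈ 0.154 (to 3 d.p.).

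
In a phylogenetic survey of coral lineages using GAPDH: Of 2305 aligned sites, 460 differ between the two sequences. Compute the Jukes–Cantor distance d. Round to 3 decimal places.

p = 460/2305 ≈ 0.199566.
d = −(3/4) ln(1 − 4p/3) = −0.75 ln(1 − 0.266088) = −0.75 ln(0.733912)
  = −0.75 × (-0.309366) = 0.232025 substitutions/site.

0.232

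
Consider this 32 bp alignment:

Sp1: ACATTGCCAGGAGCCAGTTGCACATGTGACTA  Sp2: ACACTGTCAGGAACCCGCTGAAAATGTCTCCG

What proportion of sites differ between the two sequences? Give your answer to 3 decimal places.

0.344

The sequences differ at 11 of 32 positions.
p = 11/32 = 0.34375 ≈ 0.344 (to 3 d.p.).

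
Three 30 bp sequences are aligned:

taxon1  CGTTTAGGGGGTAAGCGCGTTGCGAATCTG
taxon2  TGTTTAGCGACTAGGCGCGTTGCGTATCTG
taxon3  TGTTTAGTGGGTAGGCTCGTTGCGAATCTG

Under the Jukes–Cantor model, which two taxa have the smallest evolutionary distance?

taxon1–taxon2: 6/30 differ, p = 0.200, d = 0.233.
taxon1–taxon3: 4/30 differ, p = 0.133, d = 0.147.
taxon2–taxon3: 5/30 differ, p = 0.167, d = 0.188.
The smallest distance is between taxon1 and taxon3.

taxon1 and taxon3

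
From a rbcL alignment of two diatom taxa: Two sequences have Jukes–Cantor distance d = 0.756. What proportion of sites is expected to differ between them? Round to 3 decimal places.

p = (3/4)(1 − e^(−4d/3)) = 0.75 × (1 − e^(-1.008)) = 0.75 × (1 − 0.364948) = 0.476289.

0.476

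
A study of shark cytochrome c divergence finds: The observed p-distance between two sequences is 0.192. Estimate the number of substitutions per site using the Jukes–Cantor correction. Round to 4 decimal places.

0.2218

d = −(3/4) ln(1 − 4p/3) = −0.75 ln(1 − 0.256) = −0.75 ln(0.744)
  = −0.75 × (-0.295714) = 0.221786 substitutions/site.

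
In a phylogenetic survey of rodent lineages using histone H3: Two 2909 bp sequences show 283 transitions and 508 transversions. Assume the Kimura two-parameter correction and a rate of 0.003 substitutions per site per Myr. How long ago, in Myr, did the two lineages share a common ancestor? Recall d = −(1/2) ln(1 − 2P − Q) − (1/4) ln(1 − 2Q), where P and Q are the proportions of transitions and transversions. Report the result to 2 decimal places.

56.30

P = 283/2909 ≈ 0.097284 and Q = 508/2909 ≈ 0.17463.
Under the Kimura two-parameter model, d = −½ ln(1 − 2P − Q) − ¼ ln(1 − 2Q).
1 − 2P − Q = 0.630802, giving −½ ln(0.630802) = 0.230382.
1 − 2Q = 0.65074, giving −¼ ln(0.65074) = 0.107411.
d = 0.230382 + 0.107411 = 0.337793.
Under a molecular clock d = 2μt, so t = d/(2μ) = 0.337793 / (2 × 0.003) = 56.30 Myr.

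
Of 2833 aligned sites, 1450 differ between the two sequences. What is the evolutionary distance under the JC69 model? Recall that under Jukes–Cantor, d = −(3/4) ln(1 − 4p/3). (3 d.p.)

p = 1450/2833 ≈ 0.511825.
d = −(3/4) ln(1 − 4p/3) = −0.75 ln(1 − 0.682433) = −0.75 ln(0.317567)
  = −0.75 × (-1.147066) = 0.860300 substitutions/site.

0.860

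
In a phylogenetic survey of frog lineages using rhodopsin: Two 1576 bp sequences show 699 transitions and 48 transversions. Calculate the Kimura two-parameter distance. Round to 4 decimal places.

P = 699/1576 ≈ 0.443528 and Q = 48/1576 ≈ 0.030457.
Under the Kimura two-parameter model, d = −½ ln(1 − 2P − Q) − ¼ ln(1 − 2Q).
1 − 2P − Q = 0.082487, giving −½ ln(0.082487) = 1.247557.
1 − 2Q = 0.939086, giving −¼ ln(0.939086) = 0.015712.
d = 1.247557 + 0.015712 = 1.263269.

1.2633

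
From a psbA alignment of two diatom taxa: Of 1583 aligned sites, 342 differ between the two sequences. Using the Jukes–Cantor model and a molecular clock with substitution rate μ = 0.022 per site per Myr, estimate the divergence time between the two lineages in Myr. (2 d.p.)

p = 342/1583 ≈ 0.216045.
d = −(3/4) ln(1 − 4p/3) = −0.75 ln(1 − 0.28806) = −0.75 ln(0.71194)
  = −0.75 × (-0.339762) = 0.254822 substitutions/site.
Under a molecular clock d = 2μt, so t = d/(2μ) = 0.254822 / (2 × 0.022) = 5.79 Myr.

5.79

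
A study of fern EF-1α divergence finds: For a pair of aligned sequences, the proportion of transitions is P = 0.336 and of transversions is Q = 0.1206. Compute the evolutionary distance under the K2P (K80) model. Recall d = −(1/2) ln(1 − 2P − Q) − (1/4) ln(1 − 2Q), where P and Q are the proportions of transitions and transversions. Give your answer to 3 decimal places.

Under the Kimura two-parameter model, d = −½ ln(1 − 2P − Q) − ¼ ln(1 − 2Q).
1 − 2P − Q = 0.2074, giving −½ ln(0.2074) = 0.786553.
1 − 2Q = 0.7588, giving −¼ ln(0.7588) = 0.069004.
d = 0.786553 + 0.069004 = 0.855557.

0.856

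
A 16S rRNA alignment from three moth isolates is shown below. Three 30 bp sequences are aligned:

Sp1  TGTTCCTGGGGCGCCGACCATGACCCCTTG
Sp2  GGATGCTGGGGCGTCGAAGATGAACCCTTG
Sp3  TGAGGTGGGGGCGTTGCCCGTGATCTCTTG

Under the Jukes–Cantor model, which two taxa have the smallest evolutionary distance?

Sp1 and Sp2

Sp1–Sp2: 7/30 differ, p = 0.233, d = 0.280.
Sp1–Sp3: 11/30 differ, p = 0.367, d = 0.503.
Sp2–Sp3: 11/30 differ, p = 0.367, d = 0.503.
The smallest distance is between Sp1 and Sp2.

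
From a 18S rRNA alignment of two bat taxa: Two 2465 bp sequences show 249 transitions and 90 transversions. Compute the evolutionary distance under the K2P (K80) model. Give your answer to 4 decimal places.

P = 249/2465 ≈ 0.101014 and Q = 90/2465 ≈ 0.036511.
Under the Kimura two-parameter model, d = −½ ln(1 − 2P − Q) − ¼ ln(1 − 2Q).
1 − 2P − Q = 0.761461, giving −½ ln(0.761461) = 0.136258.
1 − 2Q = 0.926978, giving −¼ ln(0.926978) = 0.018956.
d = 0.136258 + 0.018956 = 0.155214.

0.1552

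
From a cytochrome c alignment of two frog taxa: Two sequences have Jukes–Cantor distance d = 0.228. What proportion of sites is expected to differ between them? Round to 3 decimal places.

p = (3/4)(1 − e^(−4d/3)) = 0.75 × (1 − e^(-0.304)) = 0.75 × (1 − 0.737861) = 0.196604.

0.197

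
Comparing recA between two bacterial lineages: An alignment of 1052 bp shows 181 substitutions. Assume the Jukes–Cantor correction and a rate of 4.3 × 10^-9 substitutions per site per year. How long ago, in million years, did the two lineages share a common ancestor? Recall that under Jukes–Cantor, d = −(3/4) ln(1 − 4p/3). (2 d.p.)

p = 181/1052 ≈ 0.172053.
d = −(3/4) ln(1 − 4p/3) = −0.75 ln(1 − 0.229404) = −0.75 ln(0.770596)
  = −0.75 × (-0.260591) = 0.195443 substitutions/site.
Under a molecular clock d = 2μt, so t = d/(2μ) = 0.195443 / (2 × 4.3 × 10^-9) = 22.73 million years.

22.73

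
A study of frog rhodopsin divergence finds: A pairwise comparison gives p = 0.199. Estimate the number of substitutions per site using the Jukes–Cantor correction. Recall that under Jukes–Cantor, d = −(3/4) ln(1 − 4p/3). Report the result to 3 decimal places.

d = −(3/4) ln(1 − 4p/3) = −0.75 ln(1 − 0.265333) = −0.75 ln(0.734667)
  = −0.75 × (-0.308338) = 0.231254 substitutions/site.

0.231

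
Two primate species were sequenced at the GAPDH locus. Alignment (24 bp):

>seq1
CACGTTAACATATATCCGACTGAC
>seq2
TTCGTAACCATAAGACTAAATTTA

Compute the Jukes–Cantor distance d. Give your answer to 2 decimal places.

0.96

The sequences differ at 13 of 24 sites, so p = 13/24 ≈ 0.541667.
d = −(3/4) ln(1 − 4p/3) = −0.75 ln(1 − 0.722223) = −0.75 ln(0.277777)
  = −0.75 × (-1.280937) = 0.960703 substitutions/site.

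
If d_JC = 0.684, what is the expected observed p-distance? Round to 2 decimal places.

0.45

p = (3/4)(1 − e^(−4d/3)) = 0.75 × (1 − e^(-0.912)) = 0.75 × (1 − 0.401720) = 0.448710.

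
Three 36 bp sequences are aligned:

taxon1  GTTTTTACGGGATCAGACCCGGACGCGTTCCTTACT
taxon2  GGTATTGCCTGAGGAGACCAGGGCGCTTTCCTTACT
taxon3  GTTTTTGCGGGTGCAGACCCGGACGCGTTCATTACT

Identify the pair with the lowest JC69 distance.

taxon1 and taxon3

taxon1–taxon2: 10/36 differ, p = 0.278, d = 0.347.
taxon1–taxon3: 4/36 differ, p = 0.111, d = 0.120.
taxon2–taxon3: 10/36 differ, p = 0.278, d = 0.347.
The smallest distance is between taxon1 and taxon3.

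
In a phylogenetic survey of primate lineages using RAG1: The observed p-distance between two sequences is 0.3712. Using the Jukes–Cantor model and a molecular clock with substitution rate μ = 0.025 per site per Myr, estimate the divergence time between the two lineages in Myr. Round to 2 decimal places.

10.25

d = −(3/4) ln(1 − 4p/3) = −0.75 ln(1 − 0.494933) = −0.75 ln(0.505067)
  = −0.75 × (-0.683064) = 0.512298 substitutions/site.
Under a molecular clock d = 2μt, so t = d/(2μ) = 0.512298 / (2 × 0.025) = 10.25 Myr.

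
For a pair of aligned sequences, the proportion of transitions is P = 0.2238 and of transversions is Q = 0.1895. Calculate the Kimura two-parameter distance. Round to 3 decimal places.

Under the Kimura two-parameter model, d = −½ ln(1 − 2P − Q) − ¼ ln(1 − 2Q).
1 − 2P − Q = 0.3629, giving −½ ln(0.3629) = 0.506814.
1 − 2Q = 0.621, giving −¼ ln(0.621) = 0.119106.
d = 0.506814 + 0.119106 = 0.625920.

0.626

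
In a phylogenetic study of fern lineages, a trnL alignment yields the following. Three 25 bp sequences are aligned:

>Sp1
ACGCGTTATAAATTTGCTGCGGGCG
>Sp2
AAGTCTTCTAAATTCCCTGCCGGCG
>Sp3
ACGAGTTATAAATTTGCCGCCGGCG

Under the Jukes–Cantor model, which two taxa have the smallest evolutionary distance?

Sp1 and Sp3

Sp1–Sp2: 7/25 differ, p = 0.280, d = 0.351.
Sp1–Sp3: 3/25 differ, p = 0.120, d = 0.131.
Sp2–Sp3: 7/25 differ, p = 0.280, d = 0.351.
The smallest distance is between Sp1 and Sp3.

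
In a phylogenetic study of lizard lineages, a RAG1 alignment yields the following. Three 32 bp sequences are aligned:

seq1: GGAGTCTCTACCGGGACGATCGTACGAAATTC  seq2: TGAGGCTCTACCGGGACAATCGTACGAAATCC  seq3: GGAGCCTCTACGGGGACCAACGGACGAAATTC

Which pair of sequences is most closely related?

seq1 and seq2

seq1–seq2: 4/32 differ, p = 0.125, d = 0.137.
seq1–seq3: 5/32 differ, p = 0.156, d = 0.175.
seq2–seq3: 7/32 differ, p = 0.219, d = 0.259.
The smallest distance is between seq1 and seq2.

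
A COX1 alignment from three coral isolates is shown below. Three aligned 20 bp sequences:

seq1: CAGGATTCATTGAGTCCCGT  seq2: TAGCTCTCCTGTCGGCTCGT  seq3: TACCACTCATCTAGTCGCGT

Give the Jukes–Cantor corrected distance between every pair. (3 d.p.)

seq1–seq2: 10/20 sites differ → p = 0.5, d = −0.75 ln(1 − 0.666667) = 0.823960 ≈ 0.824.
seq1–seq3: 7/20 sites differ → p = 0.35, d = −0.75 ln(1 − 0.466667) = 0.471457 ≈ 0.471.
seq2–seq3: 7/20 sites differ → p = 0.35, d = −0.75 ln(1 − 0.466667) = 0.471457 ≈ 0.471.

d(seq1,seq2) = 0.824, d(seq1,seq3) = 0.471, d(seq2,seq3) = 0.471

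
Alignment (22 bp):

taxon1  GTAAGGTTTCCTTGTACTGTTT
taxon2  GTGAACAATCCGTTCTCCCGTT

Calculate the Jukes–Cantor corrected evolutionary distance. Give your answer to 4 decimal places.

0.9745

The sequences differ at 12 of 22 sites, so p = 12/22 ≈ 0.545455.
d = −(3/4) ln(1 − 4p/3) = −0.75 ln(1 − 0.727273) = −0.75 ln(0.272727)
  = −0.75 × (-1.299284) = 0.974463 substitutions/site.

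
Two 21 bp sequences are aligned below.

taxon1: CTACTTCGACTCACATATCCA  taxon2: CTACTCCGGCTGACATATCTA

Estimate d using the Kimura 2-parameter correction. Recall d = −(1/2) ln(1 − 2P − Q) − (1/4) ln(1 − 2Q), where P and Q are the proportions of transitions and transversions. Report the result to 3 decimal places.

Of 21 sites, 3 differences are transitions and 1 are transversions, so P = 3/21 ≈ 0.142857 and Q = 1/21 ≈ 0.047619.
Under the Kimura two-parameter model, d = −½ ln(1 − 2P − Q) − ¼ ln(1 − 2Q).
1 − 2P − Q = 0.666667, giving −½ ln(0.666667) = 0.202732.
1 − 2Q = 0.904762, giving −¼ ln(0.904762) = 0.025021.
d = 0.202732 + 0.025021 = 0.227753.

0.228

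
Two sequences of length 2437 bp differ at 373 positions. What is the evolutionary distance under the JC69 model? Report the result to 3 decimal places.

0.171

p = 373/2437 ≈ 0.153057.
d = −(3/4) ln(1 − 4p/3) = −0.75 ln(1 − 0.204076) = −0.75 ln(0.795924)
  = −0.75 × (-0.228252) = 0.171189 substitutions/site.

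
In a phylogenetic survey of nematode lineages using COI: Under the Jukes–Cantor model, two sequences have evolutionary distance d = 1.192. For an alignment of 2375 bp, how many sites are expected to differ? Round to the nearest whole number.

Invert JC69: p = (3/4)(1 − e^(−4d/3)) = 0.75 × (1 − e^(-1.589333)) = 0.75 × (1 − 0.204062) = 0.596954.
Expected differing sites = pL ≈ 0.596954 × 2375 = 1417.76575 ≈ 1418.

1418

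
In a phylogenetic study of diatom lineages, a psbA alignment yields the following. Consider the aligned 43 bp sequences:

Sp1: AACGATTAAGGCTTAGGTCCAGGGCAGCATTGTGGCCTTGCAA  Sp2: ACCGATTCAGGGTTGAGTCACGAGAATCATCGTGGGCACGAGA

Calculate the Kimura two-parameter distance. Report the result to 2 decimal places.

0.51

Of 43 sites, 6 differences are transitions and 10 are transversions, so P = 6/43 ≈ 0.139535 and Q = 10/43 ≈ 0.232558.
Under the Kimura two-parameter model, d = −½ ln(1 − 2P − Q) − ¼ ln(1 − 2Q).
1 − 2P − Q = 0.488372, giving −½ ln(0.488372) = 0.358339.
1 − 2Q = 0.534884, giving −¼ ln(0.534884) = 0.156426.
d = 0.358339 + 0.156426 = 0.514765.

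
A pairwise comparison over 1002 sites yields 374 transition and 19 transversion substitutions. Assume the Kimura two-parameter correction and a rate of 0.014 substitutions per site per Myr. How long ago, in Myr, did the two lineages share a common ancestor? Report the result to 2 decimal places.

26.24

P = 374/1002 ≈ 0.373253 and Q = 19/1002 ≈ 0.018962.
Under the Kimura two-parameter model, d = −½ ln(1 − 2P − Q) − ¼ ln(1 − 2Q).
1 − 2P − Q = 0.234532, giving −½ ln(0.234532) = 0.725082.
1 − 2Q = 0.962076, giving −¼ ln(0.962076) = 0.009665.
d = 0.725082 + 0.009665 = 0.734747.
Under a molecular clock d = 2μt, so t = d/(2μ) = 0.734747 / (2 × 0.014) = 26.24 Myr.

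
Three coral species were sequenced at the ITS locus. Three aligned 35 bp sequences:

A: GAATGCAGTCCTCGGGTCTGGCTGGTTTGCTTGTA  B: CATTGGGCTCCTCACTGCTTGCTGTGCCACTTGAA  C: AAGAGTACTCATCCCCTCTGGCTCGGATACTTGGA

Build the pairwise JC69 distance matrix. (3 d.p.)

d(A,B) = 0.705, d(A,C) = 0.572, d(B,C) = 0.635

A–B: 16/35 sites differ → p ≈ 0.457143, d = −0.75 ln(1 − 0.609524) = 0.705292 ≈ 0.705.
A–C: 14/35 sites differ → p = 0.4, d = −0.75 ln(1 − 0.533333) = 0.571605 ≈ 0.572.
B–C: 15/35 sites differ → p ≈ 0.428571, d = −0.75 ln(1 − 0.571428) = 0.635472 ≈ 0.635.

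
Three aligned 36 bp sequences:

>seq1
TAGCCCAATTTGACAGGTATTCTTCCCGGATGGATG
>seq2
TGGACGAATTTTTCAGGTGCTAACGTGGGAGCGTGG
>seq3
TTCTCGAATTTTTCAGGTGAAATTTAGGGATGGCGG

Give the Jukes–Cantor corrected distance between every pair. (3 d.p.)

d(seq1,seq2) = 0.745, d(seq1,seq3) = 0.608, d(seq2,seq3) = 0.441

seq1–seq2: 17/36 sites differ → p ≈ 0.472222, d = −0.75 ln(1 − 0.629629) = 0.744938 ≈ 0.745.
seq1–seq3: 15/36 sites differ → p ≈ 0.416667, d = −0.75 ln(1 − 0.555556) = 0.608198 ≈ 0.608.
seq2–seq3: 12/36 sites differ → p ≈ 0.333333, d = −0.75 ln(1 − 0.444444) = 0.440839 ≈ 0.441.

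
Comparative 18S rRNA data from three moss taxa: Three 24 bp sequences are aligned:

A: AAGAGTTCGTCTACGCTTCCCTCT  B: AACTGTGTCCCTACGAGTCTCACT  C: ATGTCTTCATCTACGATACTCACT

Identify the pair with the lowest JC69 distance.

A and C

A–B: 10/24 differ, p = 0.417, d = 0.608.
A–C: 8/24 differ, p = 0.333, d = 0.441.
B–C: 9/24 differ, p = 0.375, d = 0.520.
The smallest distance is between A and C.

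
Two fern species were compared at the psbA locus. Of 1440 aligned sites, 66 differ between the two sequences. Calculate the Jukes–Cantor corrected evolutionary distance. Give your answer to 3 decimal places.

0.047

p = 66/1440 ≈ 0.045833.
d = −(3/4) ln(1 − 4p/3) = −0.75 ln(1 − 0.061111) = −0.75 ln(0.938889)
  = −0.75 × (-0.063058) = 0.047294 substitutions/site.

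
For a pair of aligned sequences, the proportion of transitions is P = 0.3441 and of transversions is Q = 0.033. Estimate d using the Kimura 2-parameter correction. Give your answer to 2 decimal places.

0.66

Under the Kimura two-parameter model, d = −½ ln(1 − 2P − Q) − ¼ ln(1 − 2Q).
1 − 2P − Q = 0.2788, giving −½ ln(0.2788) = 0.638630.
1 − 2Q = 0.934, giving −¼ ln(0.934) = 0.017070.
d = 0.638630 + 0.017070 = 0.655700.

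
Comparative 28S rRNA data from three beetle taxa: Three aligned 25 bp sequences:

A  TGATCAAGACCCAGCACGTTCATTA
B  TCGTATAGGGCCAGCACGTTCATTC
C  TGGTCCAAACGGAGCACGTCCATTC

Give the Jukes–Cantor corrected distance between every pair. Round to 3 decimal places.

d(A,B) = 0.351, d(A,C) = 0.351, d(B,C) = 0.490

A–B: 7/25 sites differ → p = 0.28, d = −0.75 ln(1 − 0.373333) = 0.350505 ≈ 0.351.
A–C: 7/25 sites differ → p = 0.28, d = −0.75 ln(1 − 0.373333) = 0.350505 ≈ 0.351.
B–C: 9/25 sites differ → p = 0.36, d = −0.75 ln(1 − 0.48) = 0.490445 ≈ 0.490.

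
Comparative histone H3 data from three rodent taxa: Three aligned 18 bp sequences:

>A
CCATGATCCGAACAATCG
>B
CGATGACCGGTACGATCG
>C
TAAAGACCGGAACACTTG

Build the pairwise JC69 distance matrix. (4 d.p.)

A–B: 5/18 sites differ → p ≈ 0.277778, d = −0.75 ln(1 − 0.370371) = 0.346968 ≈ 0.3470.
A–C: 7/18 sites differ → p ≈ 0.388889, d = −0.75 ln(1 − 0.518519) = 0.548166 ≈ 0.5482.
B–C: 7/18 sites differ → p ≈ 0.388889, d = −0.75 ln(1 − 0.518519) = 0.548166 ≈ 0.5482.

d(A,B) = 0.3470, d(A,C) = 0.5482, d(B,C) = 0.5482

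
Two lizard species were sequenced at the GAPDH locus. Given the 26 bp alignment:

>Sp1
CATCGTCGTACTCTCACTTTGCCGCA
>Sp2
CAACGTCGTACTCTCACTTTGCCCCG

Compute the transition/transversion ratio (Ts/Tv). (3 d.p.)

0.500

Transitions are A↔G and C↔T; transversions are all other mismatches.
Transitions: 1. Transversions: 2.
R = 1/2 = 0.500.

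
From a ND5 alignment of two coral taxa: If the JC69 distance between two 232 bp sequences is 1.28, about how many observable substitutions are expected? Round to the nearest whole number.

Invert JC69: p = (3/4)(1 − e^(−4d/3)) = 0.75 × (1 − e^(-1.706667)) = 0.75 × (1 − 0.181470) = 0.613898.
Expected differing sites = pL ≈ 0.613898 × 232 = 142.424336 ≈ 142.

142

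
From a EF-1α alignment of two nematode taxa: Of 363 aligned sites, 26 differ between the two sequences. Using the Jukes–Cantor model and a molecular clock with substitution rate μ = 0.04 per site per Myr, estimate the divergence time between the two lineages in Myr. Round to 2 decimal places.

0.94

p = 26/363 ≈ 0.071625.
d = −(3/4) ln(1 − 4p/3) = −0.75 ln(1 − 0.0955) = −0.75 ln(0.9045)
  = −0.75 × (-0.100373) = 0.075280 substitutions/site.
Under a molecular clock d = 2μt, so t = d/(2μ) = 0.075280 / (2 × 0.04) = 0.94 Myr.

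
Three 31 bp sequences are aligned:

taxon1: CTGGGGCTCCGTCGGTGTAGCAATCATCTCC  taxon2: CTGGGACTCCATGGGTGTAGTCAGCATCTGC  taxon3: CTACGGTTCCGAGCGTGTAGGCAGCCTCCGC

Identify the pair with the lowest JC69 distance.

taxon1–taxon2: 7/31 differ, p = 0.226, d = 0.269.
taxon1–taxon3: 12/31 differ, p = 0.387, d = 0.544.
taxon2–taxon3: 10/31 differ, p = 0.323, d = 0.422.
The smallest distance is between taxon1 and taxon2.

taxon1 and taxon2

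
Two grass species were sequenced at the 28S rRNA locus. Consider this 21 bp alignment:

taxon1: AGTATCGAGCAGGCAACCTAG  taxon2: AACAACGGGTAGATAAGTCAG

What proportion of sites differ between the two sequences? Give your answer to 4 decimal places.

The sequences differ at 10 of 21 positions (sites 2, 3, 5, 8, 10, 13, 14, 17, 18, 19).
p = 10/21 = 0.476190… ≈ 0.4762 (to 4 d.p.).

0.4762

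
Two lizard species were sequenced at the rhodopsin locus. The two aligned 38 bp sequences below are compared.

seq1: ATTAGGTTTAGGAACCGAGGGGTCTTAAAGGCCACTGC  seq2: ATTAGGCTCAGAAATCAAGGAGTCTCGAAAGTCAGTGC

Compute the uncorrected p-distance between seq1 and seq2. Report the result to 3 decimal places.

The sequences differ at 11 of 38 positions.
p = 11/38 = 0.289473… ≈ 0.289 (to 3 d.p.).

0.289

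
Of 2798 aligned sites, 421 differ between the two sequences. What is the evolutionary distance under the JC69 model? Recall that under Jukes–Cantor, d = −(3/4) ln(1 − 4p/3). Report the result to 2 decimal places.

0.17

p = 421/2798 ≈ 0.150465.
d = −(3/4) ln(1 − 4p/3) = −0.75 ln(1 − 0.20062) = −0.75 ln(0.79938)
  = −0.75 × (-0.223919) = 0.167939 substitutions/site.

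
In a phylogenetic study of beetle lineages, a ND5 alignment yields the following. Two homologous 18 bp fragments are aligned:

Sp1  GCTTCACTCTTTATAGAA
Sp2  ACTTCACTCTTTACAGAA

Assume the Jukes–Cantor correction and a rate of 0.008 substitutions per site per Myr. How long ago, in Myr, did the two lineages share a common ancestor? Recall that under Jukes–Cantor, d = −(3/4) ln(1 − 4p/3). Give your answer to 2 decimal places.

The sequences differ at 2 of 18 sites (1, 14), so p = 2/18 ≈ 0.111111.
d = −(3/4) ln(1 − 4p/3) = −0.75 ln(1 − 0.148148) = −0.75 ln(0.851852)
  = −0.75 × (-0.160342) = 0.120257 substitutions/site.
Under a molecular clock d = 2μt, so t = d/(2μ) = 0.120257 / (2 × 0.008) = 7.52 Myr.

7.52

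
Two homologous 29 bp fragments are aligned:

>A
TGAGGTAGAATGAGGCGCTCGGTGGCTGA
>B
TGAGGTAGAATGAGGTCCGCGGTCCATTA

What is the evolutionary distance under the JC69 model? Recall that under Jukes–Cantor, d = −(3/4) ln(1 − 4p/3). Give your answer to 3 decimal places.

0.291

The sequences differ at 7 of 29 sites (16, 17, 19, 24, 25, 26, 28), so p = 7/29 ≈ 0.241379.
d = −(3/4) ln(1 − 4p/3) = −0.75 ln(1 − 0.321839) = −0.75 ln(0.678161)
  = −0.75 × (-0.388371) = 0.291278 substitutions/site.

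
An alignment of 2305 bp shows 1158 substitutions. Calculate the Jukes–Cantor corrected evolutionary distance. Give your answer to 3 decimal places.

p = 1158/2305 ≈ 0.502386.
d = −(3/4) ln(1 − 4p/3) = −0.75 ln(1 − 0.669848) = −0.75 ln(0.330152)
  = −0.75 × (-1.108202) = 0.831152 substitutions/site.

0.831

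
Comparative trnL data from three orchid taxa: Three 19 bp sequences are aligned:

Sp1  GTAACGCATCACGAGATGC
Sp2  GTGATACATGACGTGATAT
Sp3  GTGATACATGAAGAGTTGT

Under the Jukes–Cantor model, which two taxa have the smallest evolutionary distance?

Sp2 and Sp3

Sp1–Sp2: 7/19 differ, p = 0.368, d = 0.507.
Sp1–Sp3: 7/19 differ, p = 0.368, d = 0.507.
Sp2–Sp3: 4/19 differ, p = 0.211, d = 0.247.
The smallest distance is between Sp2 and Sp3.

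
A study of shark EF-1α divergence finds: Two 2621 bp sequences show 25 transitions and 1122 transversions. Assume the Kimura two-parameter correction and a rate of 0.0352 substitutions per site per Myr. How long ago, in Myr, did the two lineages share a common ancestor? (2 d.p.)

P = 25/2621 ≈ 0.009538 and Q = 1122/2621 ≈ 0.428081.
Under the Kimura two-parameter model, d = −½ ln(1 − 2P − Q) − ¼ ln(1 − 2Q).
1 − 2P − Q = 0.552843, giving −½ ln(0.552843) = 0.296341.
1 − 2Q = 0.143838, giving −¼ ln(0.143838) = 0.484767.
d = 0.296341 + 0.484767 = 0.781108.
Under a molecular clock d = 2μt, so t = d/(2μ) = 0.781108 / (2 × 0.0352) = 11.10 Myr.

11.10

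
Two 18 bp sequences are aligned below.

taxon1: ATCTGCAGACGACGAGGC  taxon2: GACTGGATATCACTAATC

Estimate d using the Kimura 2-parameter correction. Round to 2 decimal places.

Of 18 sites, 3 differences are transitions and 6 are transversions, so P = 3/18 ≈ 0.166667 and Q = 6/18 ≈ 0.333333.
Under the Kimura two-parameter model, d = −½ ln(1 − 2P − Q) − ¼ ln(1 − 2Q).
1 − 2P − Q = 0.333333, giving −½ ln(0.333333) = 0.549307.
1 − 2Q = 0.333334, giving −¼ ln(0.333334) = 0.274653.
d = 0.549307 + 0.274653 = 0.823960.

0.82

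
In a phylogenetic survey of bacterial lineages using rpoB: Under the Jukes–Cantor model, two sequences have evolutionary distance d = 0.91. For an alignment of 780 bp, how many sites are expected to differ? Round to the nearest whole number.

Invert JC69: p = (3/4)(1 − e^(−4d/3)) = 0.75 × (1 − e^(-1.213333)) = 0.75 × (1 − 0.297205) = 0.527096.
Expected differing sites = pL ≈ 0.527096 × 780 = 411.13488 ≈ 411.

411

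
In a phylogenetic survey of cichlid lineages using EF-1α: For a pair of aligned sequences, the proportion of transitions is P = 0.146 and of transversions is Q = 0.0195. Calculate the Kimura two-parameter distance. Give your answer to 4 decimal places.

Under the Kimura two-parameter model, d = −½ ln(1 − 2P − Q) − ¼ ln(1 − 2Q).
1 − 2P − Q = 0.6885, giving −½ ln(0.6885) = 0.186620.
1 − 2Q = 0.961, giving −¼ ln(0.961) = 0.009945.
d = 0.186620 + 0.009945 = 0.196565.

0.1966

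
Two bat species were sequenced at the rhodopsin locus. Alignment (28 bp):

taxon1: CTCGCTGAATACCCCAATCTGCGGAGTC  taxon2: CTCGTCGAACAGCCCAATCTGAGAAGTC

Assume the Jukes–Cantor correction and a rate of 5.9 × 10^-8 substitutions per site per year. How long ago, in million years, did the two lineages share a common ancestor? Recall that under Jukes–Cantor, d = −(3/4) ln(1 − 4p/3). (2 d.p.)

The sequences differ at 6 of 28 sites (5, 6, 10, 12, 22, 24), so p = 6/28 ≈ 0.214286.
d = −(3/4) ln(1 − 4p/3) = −0.75 ln(1 − 0.285715) = −0.75 ln(0.714285)
  = −0.75 × (-0.336473) = 0.252355 substitutions/site.
Under a molecular clock d = 2μt, so t = d/(2μ) = 0.252355 / (2 × 5.9 × 10^-8) = 2.14 million years.

2.14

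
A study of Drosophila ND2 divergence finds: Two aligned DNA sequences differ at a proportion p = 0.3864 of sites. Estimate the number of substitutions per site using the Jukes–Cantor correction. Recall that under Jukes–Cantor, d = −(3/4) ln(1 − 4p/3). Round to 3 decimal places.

0.543

d = −(3/4) ln(1 − 4p/3) = −0.75 ln(1 − 0.5152) = −0.75 ln(0.4848)
  = −0.75 × (-0.724019) = 0.543014 substitutions/site.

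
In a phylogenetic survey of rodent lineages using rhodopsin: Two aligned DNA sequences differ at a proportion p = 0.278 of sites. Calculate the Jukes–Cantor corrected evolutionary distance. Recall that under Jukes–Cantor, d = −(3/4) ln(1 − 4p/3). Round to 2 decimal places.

0.35

d = −(3/4) ln(1 − 4p/3) = −0.75 ln(1 − 0.370667) = −0.75 ln(0.629333)
  = −0.75 × (-0.463095) = 0.347321 substitutions/site.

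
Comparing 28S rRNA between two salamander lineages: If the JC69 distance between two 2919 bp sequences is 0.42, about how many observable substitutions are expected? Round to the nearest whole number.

Invert JC69: p = (3/4)(1 − e^(−4d/3)) = 0.75 × (1 − e^(-0.56)) = 0.75 × (1 − 0.571209) = 0.321593.
Expected differing sites = pL ≈ 0.321593 × 2919 = 938.729967 ≈ 939.

939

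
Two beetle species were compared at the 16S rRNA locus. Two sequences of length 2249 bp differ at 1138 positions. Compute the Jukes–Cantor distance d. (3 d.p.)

p = 1138/2249 ≈ 0.506003.
d = −(3/4) ln(1 − 4p/3) = −0.75 ln(1 − 0.674671) = −0.75 ln(0.325329)
  = −0.75 × (-1.122918) = 0.842189 substitutions/site.

0.842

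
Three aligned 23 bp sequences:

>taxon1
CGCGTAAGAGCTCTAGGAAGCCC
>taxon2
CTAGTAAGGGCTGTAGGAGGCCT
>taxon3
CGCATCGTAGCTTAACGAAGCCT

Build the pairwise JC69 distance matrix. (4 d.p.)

d(taxon1,taxon2) = 0.3206, d(taxon1,taxon3) = 0.4674, d(taxon2,taxon3) = 0.7614

taxon1–taxon2: 6/23 sites differ → p ≈ 0.26087, d = −0.75 ln(1 − 0.347827) = 0.320584 ≈ 0.3206.
taxon1–taxon3: 8/23 sites differ → p ≈ 0.347826, d = −0.75 ln(1 − 0.463768) = 0.467391 ≈ 0.4674.
taxon2–taxon3: 11/23 sites differ → p ≈ 0.478261, d = −0.75 ln(1 − 0.637681) = 0.761423 ≈ 0.7614.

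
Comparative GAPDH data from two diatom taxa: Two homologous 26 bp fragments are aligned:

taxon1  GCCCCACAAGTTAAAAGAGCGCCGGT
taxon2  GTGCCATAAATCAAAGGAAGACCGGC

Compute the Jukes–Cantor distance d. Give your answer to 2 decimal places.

0.54

The sequences differ at 10 of 26 sites (2, 3, 7, 10, 12, 16, 19, 20, 21, 26), so p = 10/26 ≈ 0.384615.
d = −(3/4) ln(1 − 4p/3) = −0.75 ln(1 − 0.51282) = −0.75 ln(0.48718)
  = −0.75 × (-0.719122) = 0.539342 substitutions/site.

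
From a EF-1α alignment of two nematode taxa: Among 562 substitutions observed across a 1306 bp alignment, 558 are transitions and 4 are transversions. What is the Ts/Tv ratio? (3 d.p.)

R = 558/4 = 139.500.

139.500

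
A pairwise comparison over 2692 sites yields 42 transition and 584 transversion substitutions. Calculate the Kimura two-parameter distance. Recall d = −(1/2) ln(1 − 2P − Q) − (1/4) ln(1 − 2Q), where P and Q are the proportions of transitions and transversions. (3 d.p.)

0.285

P = 42/2692 ≈ 0.015602 and Q = 584/2692 ≈ 0.216939.
Under the Kimura two-parameter model, d = −½ ln(1 − 2P − Q) − ¼ ln(1 − 2Q).
1 − 2P − Q = 0.751857, giving −½ ln(0.751857) = 0.142605.
1 − 2Q = 0.566122, giving −¼ ln(0.566122) = 0.142236.
d = 0.142605 + 0.142236 = 0.284841.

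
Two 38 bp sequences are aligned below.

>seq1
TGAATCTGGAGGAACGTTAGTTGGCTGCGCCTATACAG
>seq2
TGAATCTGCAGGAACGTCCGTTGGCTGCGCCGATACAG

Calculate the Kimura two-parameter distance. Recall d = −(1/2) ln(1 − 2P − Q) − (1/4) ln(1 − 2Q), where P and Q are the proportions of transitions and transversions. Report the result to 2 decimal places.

0.11

Of 38 sites, 1 differences are transitions and 3 are transversions, so P = 1/38 ≈ 0.026316 and Q = 3/38 ≈ 0.078947.
Under the Kimura two-parameter model, d = −½ ln(1 − 2P − Q) − ¼ ln(1 − 2Q).
1 − 2P − Q = 0.868421, giving −½ ln(0.868421) = 0.070539.
1 − 2Q = 0.842106, giving −¼ ln(0.842106) = 0.042962.
d = 0.070539 + 0.042962 = 0.113501.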